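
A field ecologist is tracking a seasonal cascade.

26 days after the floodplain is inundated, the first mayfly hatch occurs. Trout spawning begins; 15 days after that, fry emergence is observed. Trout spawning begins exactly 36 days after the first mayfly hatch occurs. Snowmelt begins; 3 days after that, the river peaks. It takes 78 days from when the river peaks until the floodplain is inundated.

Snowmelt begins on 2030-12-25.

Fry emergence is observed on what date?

Snowmelt begins: Dec 25, 2030.
The river peaks: Dec 25, 2030 + 3 days = Dec 28, 2030.
The floodplain is inundated: Dec 28, 2030 + 78 days = Mar 16, 2031.
The first mayfly hatch occurs: Mar 16, 2031 + 26 days = Apr 11, 2031.
Trout spawning begins: Apr 11, 2031 + 36 days = May 17, 2031.
Fry emergence is observed: May 17, 2031 + 15 days = Jun 1, 2031.

2031-06-01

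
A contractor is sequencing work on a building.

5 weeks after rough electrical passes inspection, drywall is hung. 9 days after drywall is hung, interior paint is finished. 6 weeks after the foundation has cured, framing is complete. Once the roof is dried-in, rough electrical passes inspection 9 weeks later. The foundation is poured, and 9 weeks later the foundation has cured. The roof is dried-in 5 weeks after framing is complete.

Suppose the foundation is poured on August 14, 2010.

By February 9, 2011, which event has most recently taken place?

The roof is dried-in

The foundation is poured: Aug 14, 2010.
The foundation has cured: Aug 14, 2010 + 9 weeks = Oct 16, 2010.
Framing is complete: Oct 16, 2010 + 6 weeks = Nov 27, 2010.
The roof is dried-in: Nov 27, 2010 + 5 weeks = Jan 1, 2011.
Rough electrical passes inspection: Jan 1, 2011 + 9 weeks = Mar 5, 2011.
Drywall is hung: Mar 5, 2011 + 5 weeks = Apr 9, 2011.
Interior paint is finished: Apr 9, 2011 + 9 days = Apr 18, 2011.
Feb 9, 2011 falls between when the roof is dried-in (Jan 1, 2011) and when rough electrical passes inspection (Mar 5, 2011).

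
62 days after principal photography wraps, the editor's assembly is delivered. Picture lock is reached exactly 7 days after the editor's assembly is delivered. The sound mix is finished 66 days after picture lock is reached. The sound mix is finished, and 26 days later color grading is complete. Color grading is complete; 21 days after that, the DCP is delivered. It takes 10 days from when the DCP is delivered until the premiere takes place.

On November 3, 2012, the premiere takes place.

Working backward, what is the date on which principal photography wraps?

April 25, 2012

The premiere takes place: Nov 3, 2012.
The DCP is delivered: Nov 3, 2012 − 10 days = Oct 24, 2012.
Color grading is complete: Oct 24, 2012 − 21 days = Oct 3, 2012.
The sound mix is finished: Oct 3, 2012 − 26 days = Sep 7, 2012.
Picture lock is reached: Sep 7, 2012 − 66 days = Jul 3, 2012.
The editor's assembly is delivered: Jul 3, 2012 − 7 days = Jun 26, 2012.
Principal photography wraps: Jun 26, 2012 − 62 days = Apr 25, 2012.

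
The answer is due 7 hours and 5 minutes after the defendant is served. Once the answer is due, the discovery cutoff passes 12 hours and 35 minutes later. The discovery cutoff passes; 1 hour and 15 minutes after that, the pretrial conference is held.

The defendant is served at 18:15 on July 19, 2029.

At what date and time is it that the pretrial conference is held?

15:10 on July 20, 2029

The defendant is served: 18:15 Jul 19, 2029.
The answer is due: 18:15 Jul 19, 2029 + 7h05m = 01:20 Jul 20, 2029.
The discovery cutoff passes: 01:20 Jul 20, 2029 + 12h35m = 13:55 Jul 20, 2029.
The pretrial conference is held: 13:55 Jul 20, 2029 + 1h15m = 15:10 Jul 20, 2029.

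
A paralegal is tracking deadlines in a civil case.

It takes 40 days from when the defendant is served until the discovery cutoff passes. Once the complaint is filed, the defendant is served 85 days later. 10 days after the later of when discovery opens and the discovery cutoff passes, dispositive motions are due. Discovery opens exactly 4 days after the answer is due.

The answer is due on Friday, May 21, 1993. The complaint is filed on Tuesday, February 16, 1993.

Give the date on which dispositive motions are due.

The answer is due: May 21, 1993.
Discovery opens: May 21, 1993 + 4 days = May 25, 1993.
The complaint is filed: Feb 16, 1993.
The defendant is served: Feb 16, 1993 + 85 days = May 12, 1993.
The discovery cutoff passes: May 12, 1993 + 40 days = Jun 21, 1993.
Both prerequisites met — discovery opens (May 25, 1993), the discovery cutoff passes (Jun 21, 1993); the later is Jun 21, 1993.
Dispositive motions are due: Jun 21, 1993 + 10 days = Jul 1, 1993.

Thursday, July 1, 1993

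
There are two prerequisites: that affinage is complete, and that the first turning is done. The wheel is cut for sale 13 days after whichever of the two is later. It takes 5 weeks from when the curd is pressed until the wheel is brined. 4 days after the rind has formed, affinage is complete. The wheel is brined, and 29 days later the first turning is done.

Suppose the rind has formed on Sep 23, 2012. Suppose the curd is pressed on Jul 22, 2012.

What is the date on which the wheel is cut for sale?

The rind has formed: Sep 23, 2012.
Affinage is complete: Sep 23, 2012 + 4 days = Sep 27, 2012.
The curd is pressed: Jul 22, 2012.
The wheel is brined: Jul 22, 2012 + 5 weeks = Aug 26, 2012.
The first turning is done: Aug 26, 2012 + 29 days = Sep 24, 2012.
Both prerequisites met — affinage is complete (Sep 27, 2012), the first turning is done (Sep 24, 2012); the later is Sep 27, 2012.
The wheel is cut for sale: Sep 27, 2012 + 13 days = Oct 10, 2012.

Oct 10, 2012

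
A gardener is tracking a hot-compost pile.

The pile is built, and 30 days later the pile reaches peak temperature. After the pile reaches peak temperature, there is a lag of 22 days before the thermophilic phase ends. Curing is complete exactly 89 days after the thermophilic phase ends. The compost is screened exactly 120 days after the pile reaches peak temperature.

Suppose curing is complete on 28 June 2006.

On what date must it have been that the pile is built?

Curing is complete: Jun 28, 2006.
The thermophilic phase ends: Jun 28, 2006 − 89 days = Mar 31, 2006.
The pile reaches peak temperature: Mar 31, 2006 − 22 days = Mar 9, 2006.
The pile is built: Mar 9, 2006 − 30 days = Feb 7, 2006.

7 February 2006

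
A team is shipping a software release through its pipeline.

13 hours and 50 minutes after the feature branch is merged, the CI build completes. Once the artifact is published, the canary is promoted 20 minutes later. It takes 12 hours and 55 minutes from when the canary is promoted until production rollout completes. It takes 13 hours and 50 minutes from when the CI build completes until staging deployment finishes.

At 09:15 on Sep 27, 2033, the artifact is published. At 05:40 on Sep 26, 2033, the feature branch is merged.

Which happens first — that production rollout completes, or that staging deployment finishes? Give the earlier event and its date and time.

Staging deployment finishes — 09:20 on Sep 27, 2033

The artifact is published: 09:15 Sep 27, 2033.
The canary is promoted: 09:15 Sep 27, 2033 + 20m = 09:35 Sep 27, 2033.
Production rollout completes: 09:35 Sep 27, 2033 + 12h55m = 22:30 Sep 27, 2033.
The feature branch is merged: 05:40 Sep 26, 2033.
The CI build completes: 05:40 Sep 26, 2033 + 13h50m = 19:30 Sep 26, 2033.
Staging deployment finishes: 19:30 Sep 26, 2033 + 13h50m = 09:20 Sep 27, 2033.
Comparing: production rollout completes at 22:30 Sep 27, 2033 vs staging deployment finishes at 09:20 Sep 27, 2033. Earlier: staging deployment finishes.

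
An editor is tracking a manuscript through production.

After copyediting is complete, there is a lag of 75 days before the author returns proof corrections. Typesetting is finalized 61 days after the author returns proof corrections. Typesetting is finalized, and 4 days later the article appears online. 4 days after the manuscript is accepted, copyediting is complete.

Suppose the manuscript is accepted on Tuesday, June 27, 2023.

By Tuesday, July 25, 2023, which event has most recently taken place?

Copyediting is complete

The manuscript is accepted: Jun 27, 2023.
Copyediting is complete: Jun 27, 2023 + 4 days = Jul 1, 2023.
The author returns proof corrections: Jul 1, 2023 + 75 days = Sep 14, 2023.
Typesetting is finalized: Sep 14, 2023 + 61 days = Nov 14, 2023.
The article appears online: Nov 14, 2023 + 4 days = Nov 18, 2023.
Jul 25, 2023 falls between when copyediting is complete (Jul 1, 2023) and when the author returns proof corrections (Sep 14, 2023).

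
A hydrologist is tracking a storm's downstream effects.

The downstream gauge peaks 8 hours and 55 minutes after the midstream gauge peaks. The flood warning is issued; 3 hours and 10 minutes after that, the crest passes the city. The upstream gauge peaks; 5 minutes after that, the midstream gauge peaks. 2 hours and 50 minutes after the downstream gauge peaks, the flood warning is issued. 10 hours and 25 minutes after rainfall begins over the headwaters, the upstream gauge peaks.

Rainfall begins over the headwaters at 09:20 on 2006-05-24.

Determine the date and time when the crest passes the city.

10:45 on 2006-05-25

Rainfall begins over the headwaters: 09:20 May 24, 2006.
The upstream gauge peaks: 09:20 May 24, 2006 + 10h25m = 19:45 May 24, 2006.
The midstream gauge peaks: 19:45 May 24, 2006 + 5m = 19:50 May 24, 2006.
The downstream gauge peaks: 19:50 May 24, 2006 + 8h55m = 04:45 May 25, 2006.
The flood warning is issued: 04:45 May 25, 2006 + 2h50m = 07:35 May 25, 2006.
The crest passes the city: 07:35 May 25, 2006 + 3h10m = 10:45 May 25, 2006.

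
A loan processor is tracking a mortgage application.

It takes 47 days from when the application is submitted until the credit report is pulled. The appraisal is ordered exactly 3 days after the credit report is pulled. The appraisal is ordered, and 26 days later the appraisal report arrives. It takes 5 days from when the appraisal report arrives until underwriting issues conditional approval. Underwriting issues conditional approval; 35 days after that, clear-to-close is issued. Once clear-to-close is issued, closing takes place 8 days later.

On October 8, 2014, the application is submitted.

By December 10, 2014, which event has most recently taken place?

The application is submitted: Oct 8, 2014.
The credit report is pulled: Oct 8, 2014 + 47 days = Nov 24, 2014.
The appraisal is ordered: Nov 24, 2014 + 3 days = Nov 27, 2014.
The appraisal report arrives: Nov 27, 2014 + 26 days = Dec 23, 2014.
Underwriting issues conditional approval: Dec 23, 2014 + 5 days = Dec 28, 2014.
Clear-to-close is issued: Dec 28, 2014 + 35 days = Feb 1, 2015.
Closing takes place: Feb 1, 2015 + 8 days = Feb 9, 2015.
Dec 10, 2014 falls between when the appraisal is ordered (Nov 27, 2014) and when the appraisal report arrives (Dec 23, 2014).

The appraisal is ordered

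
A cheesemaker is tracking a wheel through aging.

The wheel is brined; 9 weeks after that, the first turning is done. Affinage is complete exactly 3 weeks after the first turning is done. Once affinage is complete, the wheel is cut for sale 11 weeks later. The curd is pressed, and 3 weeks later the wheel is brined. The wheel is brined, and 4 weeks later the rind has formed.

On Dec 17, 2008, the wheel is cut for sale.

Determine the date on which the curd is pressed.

Jun 18, 2008

The wheel is cut for sale: Dec 17, 2008.
Affinage is complete: Dec 17, 2008 − 11 weeks = Oct 1, 2008.
The first turning is done: Oct 1, 2008 − 3 weeks = Sep 10, 2008.
The wheel is brined: Sep 10, 2008 − 9 weeks = Jul 9, 2008.
The curd is pressed: Jul 9, 2008 − 3 weeks = Jun 18, 2008.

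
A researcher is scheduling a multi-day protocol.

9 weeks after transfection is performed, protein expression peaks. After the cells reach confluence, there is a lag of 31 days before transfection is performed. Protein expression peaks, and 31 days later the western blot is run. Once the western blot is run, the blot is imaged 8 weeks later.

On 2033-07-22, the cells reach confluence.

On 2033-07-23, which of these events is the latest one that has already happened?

The cells reach confluence: Jul 22, 2033.
Transfection is performed: Jul 22, 2033 + 31 days = Aug 22, 2033.
Protein expression peaks: Aug 22, 2033 + 9 weeks = Oct 24, 2033.
The western blot is run: Oct 24, 2033 + 31 days = Nov 24, 2033.
The blot is imaged: Nov 24, 2033 + 8 weeks = Jan 19, 2034.
Jul 23, 2033 falls between when the cells reach confluence (Jul 22, 2033) and when transfection is performed (Aug 22, 2033).

The cells reach confluence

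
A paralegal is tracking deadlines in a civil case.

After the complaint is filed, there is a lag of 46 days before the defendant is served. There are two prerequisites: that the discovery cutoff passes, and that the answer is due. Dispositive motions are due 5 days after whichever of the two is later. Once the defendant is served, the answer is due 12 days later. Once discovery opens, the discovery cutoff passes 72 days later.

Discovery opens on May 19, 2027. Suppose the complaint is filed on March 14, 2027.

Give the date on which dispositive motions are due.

Discovery opens: May 19, 2027.
The discovery cutoff passes: May 19, 2027 + 72 days = Jul 30, 2027.
The complaint is filed: Mar 14, 2027.
The defendant is served: Mar 14, 2027 + 46 days = Apr 29, 2027.
The answer is due: Apr 29, 2027 + 12 days = May 11, 2027.
Both prerequisites met — the discovery cutoff passes (Jul 30, 2027), the answer is due (May 11, 2027); the later is Jul 30, 2027.
Dispositive motions are due: Jul 30, 2027 + 5 days = Aug 4, 2027.

August 4, 2027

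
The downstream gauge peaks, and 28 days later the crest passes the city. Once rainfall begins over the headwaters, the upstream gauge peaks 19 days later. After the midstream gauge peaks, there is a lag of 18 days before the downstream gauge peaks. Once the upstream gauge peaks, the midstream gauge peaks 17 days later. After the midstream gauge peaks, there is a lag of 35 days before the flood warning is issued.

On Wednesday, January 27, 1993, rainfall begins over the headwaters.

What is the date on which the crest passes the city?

Monday, April 19, 1993

Rainfall begins over the headwaters: Jan 27, 1993.
The upstream gauge peaks: Jan 27, 1993 + 19 days = Feb 15, 1993.
The midstream gauge peaks: Feb 15, 1993 + 17 days = Mar 4, 1993.
The downstream gauge peaks: Mar 4, 1993 + 18 days = Mar 22, 1993.
The crest passes the city: Mar 22, 1993 + 28 days = Apr 19, 1993.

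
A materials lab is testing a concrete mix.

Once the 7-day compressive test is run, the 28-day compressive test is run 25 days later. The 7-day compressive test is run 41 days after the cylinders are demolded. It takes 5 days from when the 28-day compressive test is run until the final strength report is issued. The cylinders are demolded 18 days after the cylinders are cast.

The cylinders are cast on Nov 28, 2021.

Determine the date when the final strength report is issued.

The cylinders are cast: Nov 28, 2021.
The cylinders are demolded: Nov 28, 2021 + 18 days = Dec 16, 2021.
The 7-day compressive test is run: Dec 16, 2021 + 41 days = Jan 26, 2022.
The 28-day compressive test is run: Jan 26, 2022 + 25 days = Feb 20, 2022.
The final strength report is issued: Feb 20, 2022 + 5 days = Feb 25, 2022.

Feb 25, 2022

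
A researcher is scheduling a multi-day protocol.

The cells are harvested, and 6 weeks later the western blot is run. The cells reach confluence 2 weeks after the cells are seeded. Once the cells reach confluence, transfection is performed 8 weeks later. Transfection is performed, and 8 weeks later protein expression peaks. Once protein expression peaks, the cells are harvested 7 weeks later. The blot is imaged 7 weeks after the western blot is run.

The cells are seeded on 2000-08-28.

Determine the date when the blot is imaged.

The cells are seeded: Aug 28, 2000.
The cells reach confluence: Aug 28, 2000 + 2 weeks = Sep 11, 2000.
Transfection is performed: Sep 11, 2000 + 8 weeks = Nov 6, 2000.
Protein expression peaks: Nov 6, 2000 + 8 weeks = Jan 1, 2001.
The cells are harvested: Jan 1, 2001 + 7 weeks = Feb 19, 2001.
The western blot is run: Feb 19, 2001 + 6 weeks = Apr 2, 2001.
The blot is imaged: Apr 2, 2001 + 7 weeks = May 21, 2001.

2001-05-21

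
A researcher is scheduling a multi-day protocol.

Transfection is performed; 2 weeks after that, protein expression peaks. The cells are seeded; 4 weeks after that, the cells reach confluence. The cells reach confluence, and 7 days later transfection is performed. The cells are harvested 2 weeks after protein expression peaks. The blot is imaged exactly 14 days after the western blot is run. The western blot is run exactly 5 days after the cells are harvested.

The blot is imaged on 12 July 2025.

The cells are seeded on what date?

The blot is imaged: Jul 12, 2025.
The western blot is run: Jul 12, 2025 − 14 days = Jun 28, 2025.
The cells are harvested: Jun 28, 2025 − 5 days = Jun 23, 2025.
Protein expression peaks: Jun 23, 2025 − 2 weeks = Jun 9, 2025.
Transfection is performed: Jun 9, 2025 − 2 weeks = May 26, 2025.
The cells reach confluence: May 26, 2025 − 7 days = May 19, 2025.
The cells are seeded: May 19, 2025 − 4 weeks = Apr 21, 2025.

21 April 2025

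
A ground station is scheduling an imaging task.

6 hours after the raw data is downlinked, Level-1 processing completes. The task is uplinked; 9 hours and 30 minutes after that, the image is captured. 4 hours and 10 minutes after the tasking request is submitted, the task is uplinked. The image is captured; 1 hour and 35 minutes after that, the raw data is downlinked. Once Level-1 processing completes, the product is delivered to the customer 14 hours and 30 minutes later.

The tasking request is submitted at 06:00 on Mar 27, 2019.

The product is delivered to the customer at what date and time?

The tasking request is submitted: 06:00 Mar 27, 2019.
The task is uplinked: 06:00 Mar 27, 2019 + 4h10m = 10:10 Mar 27, 2019.
The image is captured: 10:10 Mar 27, 2019 + 9h30m = 19:40 Mar 27, 2019.
The raw data is downlinked: 19:40 Mar 27, 2019 + 1h35m = 21:15 Mar 27, 2019.
Level-1 processing completes: 21:15 Mar 27, 2019 + 6h = 03:15 Mar 28, 2019.
The product is delivered to the customer: 03:15 Mar 28, 2019 + 14h30m = 17:45 Mar 28, 2019.

17:45 on Mar 28, 2019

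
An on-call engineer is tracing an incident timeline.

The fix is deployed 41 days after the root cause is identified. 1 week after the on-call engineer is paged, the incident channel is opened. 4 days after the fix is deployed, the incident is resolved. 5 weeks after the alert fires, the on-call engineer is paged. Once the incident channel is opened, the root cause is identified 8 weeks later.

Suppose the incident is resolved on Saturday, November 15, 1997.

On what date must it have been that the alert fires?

The incident is resolved: Nov 15, 1997.
The fix is deployed: Nov 15, 1997 − 4 days = Nov 11, 1997.
The root cause is identified: Nov 11, 1997 − 41 days = Oct 1, 1997.
The incident channel is opened: Oct 1, 1997 − 8 weeks = Aug 6, 1997.
The on-call engineer is paged: Aug 6, 1997 − 1 week = Jul 30, 1997.
The alert fires: Jul 30, 1997 − 5 weeks = Jun 25, 1997.

Wednesday, June 25, 1997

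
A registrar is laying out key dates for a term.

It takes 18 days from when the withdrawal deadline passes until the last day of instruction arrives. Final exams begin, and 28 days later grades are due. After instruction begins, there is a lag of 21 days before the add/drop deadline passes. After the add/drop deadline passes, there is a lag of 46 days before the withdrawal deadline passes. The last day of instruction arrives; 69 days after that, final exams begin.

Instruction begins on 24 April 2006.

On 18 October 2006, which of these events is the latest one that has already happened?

Instruction begins: Apr 24, 2006.
The add/drop deadline passes: Apr 24, 2006 + 21 days = May 15, 2006.
The withdrawal deadline passes: May 15, 2006 + 46 days = Jun 30, 2006.
The last day of instruction arrives: Jun 30, 2006 + 18 days = Jul 18, 2006.
Final exams begin: Jul 18, 2006 + 69 days = Sep 25, 2006.
Grades are due: Sep 25, 2006 + 28 days = Oct 23, 2006.
Oct 18, 2006 falls between when final exams begin (Sep 25, 2006) and when grades are due (Oct 23, 2006).

Final exams begin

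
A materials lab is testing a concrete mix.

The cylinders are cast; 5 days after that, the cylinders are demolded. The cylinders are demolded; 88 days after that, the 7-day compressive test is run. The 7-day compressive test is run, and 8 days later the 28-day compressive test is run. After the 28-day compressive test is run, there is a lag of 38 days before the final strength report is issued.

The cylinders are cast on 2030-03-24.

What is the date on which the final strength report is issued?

2030-08-10

The cylinders are cast: Mar 24, 2030.
The cylinders are demolded: Mar 24, 2030 + 5 days = Mar 29, 2030.
The 7-day compressive test is run: Mar 29, 2030 + 88 days = Jun 25, 2030.
The 28-day compressive test is run: Jun 25, 2030 + 8 days = Jul 3, 2030.
The final strength report is issued: Jul 3, 2030 + 38 days = Aug 10, 2030.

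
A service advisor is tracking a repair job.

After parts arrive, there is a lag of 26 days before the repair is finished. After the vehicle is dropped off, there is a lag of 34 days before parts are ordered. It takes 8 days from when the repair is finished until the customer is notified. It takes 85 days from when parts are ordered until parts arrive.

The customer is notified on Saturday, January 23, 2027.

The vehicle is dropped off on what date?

Sunday, August 23, 2026

The customer is notified: Jan 23, 2027.
The repair is finished: Jan 23, 2027 − 8 days = Jan 15, 2027.
Parts arrive: Jan 15, 2027 − 26 days = Dec 20, 2026.
Parts are ordered: Dec 20, 2026 − 85 days = Sep 26, 2026.
The vehicle is dropped off: Sep 26, 2026 − 34 days = Aug 23, 2026.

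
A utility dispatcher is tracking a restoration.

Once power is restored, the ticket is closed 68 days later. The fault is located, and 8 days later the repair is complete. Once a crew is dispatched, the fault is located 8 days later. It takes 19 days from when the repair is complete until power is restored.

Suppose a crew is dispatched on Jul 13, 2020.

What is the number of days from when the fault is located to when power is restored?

27 days

Causal path: the fault is located → the repair is complete → power is restored.
Total delay along the path: 8 + 19 = 27 days.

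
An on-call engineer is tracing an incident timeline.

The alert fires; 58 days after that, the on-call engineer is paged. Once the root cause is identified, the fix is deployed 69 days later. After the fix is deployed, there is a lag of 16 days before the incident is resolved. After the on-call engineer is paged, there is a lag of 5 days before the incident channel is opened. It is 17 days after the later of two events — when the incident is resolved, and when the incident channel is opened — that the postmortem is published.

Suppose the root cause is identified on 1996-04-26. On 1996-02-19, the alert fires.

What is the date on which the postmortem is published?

The root cause is identified: Apr 26, 1996.
The fix is deployed: Apr 26, 1996 + 69 days = Jul 4, 1996.
The incident is resolved: Jul 4, 1996 + 16 days = Jul 20, 1996.
The alert fires: Feb 19, 1996.
The on-call engineer is paged: Feb 19, 1996 + 58 days = Apr 17, 1996.
The incident channel is opened: Apr 17, 1996 + 5 days = Apr 22, 1996.
Both prerequisites met — the incident is resolved (Jul 20, 1996), the incident channel is opened (Apr 22, 1996); the later is Jul 20, 1996.
The postmortem is published: Jul 20, 1996 + 17 days = Aug 6, 1996.

1996-08-06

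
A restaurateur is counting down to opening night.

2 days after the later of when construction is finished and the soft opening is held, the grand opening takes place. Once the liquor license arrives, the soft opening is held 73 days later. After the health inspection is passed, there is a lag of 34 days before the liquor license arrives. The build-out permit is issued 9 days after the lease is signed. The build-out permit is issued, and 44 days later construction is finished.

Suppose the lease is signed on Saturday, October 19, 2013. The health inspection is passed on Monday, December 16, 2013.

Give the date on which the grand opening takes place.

The lease is signed: Oct 19, 2013.
The build-out permit is issued: Oct 19, 2013 + 9 days = Oct 28, 2013.
Construction is finished: Oct 28, 2013 + 44 days = Dec 11, 2013.
The health inspection is passed: Dec 16, 2013.
The liquor license arrives: Dec 16, 2013 + 34 days = Jan 19, 2014.
The soft opening is held: Jan 19, 2014 + 73 days = Apr 2, 2014.
Both prerequisites met — construction is finished (Dec 11, 2013), the soft opening is held (Apr 2, 2014); the later is Apr 2, 2014.
The grand opening takes place: Apr 2, 2014 + 2 days = Apr 4, 2014.

Friday, April 4, 2014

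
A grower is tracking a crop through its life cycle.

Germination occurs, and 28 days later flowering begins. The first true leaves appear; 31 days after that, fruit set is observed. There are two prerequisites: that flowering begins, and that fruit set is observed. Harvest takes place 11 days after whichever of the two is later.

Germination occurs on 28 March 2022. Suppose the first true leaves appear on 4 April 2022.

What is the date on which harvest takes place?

16 May 2022

Germination occurs: Mar 28, 2022.
Flowering begins: Mar 28, 2022 + 28 days = Apr 25, 2022.
The first true leaves appear: Apr 4, 2022.
Fruit set is observed: Apr 4, 2022 + 31 days = May 5, 2022.
Both prerequisites met — flowering begins (Apr 25, 2022), fruit set is observed (May 5, 2022); the later is May 5, 2022.
Harvest takes place: May 5, 2022 + 11 days = May 16, 2022.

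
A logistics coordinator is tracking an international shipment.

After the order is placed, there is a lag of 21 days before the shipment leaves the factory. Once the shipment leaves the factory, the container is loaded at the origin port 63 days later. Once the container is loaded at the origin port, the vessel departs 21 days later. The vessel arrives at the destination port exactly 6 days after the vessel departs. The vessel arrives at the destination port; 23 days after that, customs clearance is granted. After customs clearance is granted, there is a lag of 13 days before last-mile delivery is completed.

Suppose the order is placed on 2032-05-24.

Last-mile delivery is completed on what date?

2032-10-18

The order is placed: May 24, 2032.
The shipment leaves the factory: May 24, 2032 + 21 days = Jun 14, 2032.
The container is loaded at the origin port: Jun 14, 2032 + 63 days = Aug 16, 2032.
The vessel departs: Aug 16, 2032 + 21 days = Sep 6, 2032.
The vessel arrives at the destination port: Sep 6, 2032 + 6 days = Sep 12, 2032.
Customs clearance is granted: Sep 12, 2032 + 23 days = Oct 5, 2032.
Last-mile delivery is completed: Oct 5, 2032 + 13 days = Oct 18, 2032.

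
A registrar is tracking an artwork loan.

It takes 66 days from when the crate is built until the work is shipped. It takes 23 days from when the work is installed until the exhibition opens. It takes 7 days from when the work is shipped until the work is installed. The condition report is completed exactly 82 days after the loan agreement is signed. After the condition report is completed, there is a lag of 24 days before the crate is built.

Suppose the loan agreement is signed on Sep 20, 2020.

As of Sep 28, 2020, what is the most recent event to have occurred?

The loan agreement is signed: Sep 20, 2020.
The condition report is completed: Sep 20, 2020 + 82 days = Dec 11, 2020.
The crate is built: Dec 11, 2020 + 24 days = Jan 4, 2021.
The work is shipped: Jan 4, 2021 + 66 days = Mar 11, 2021.
The work is installed: Mar 11, 2021 + 7 days = Mar 18, 2021.
The exhibition opens: Mar 18, 2021 + 23 days = Apr 10, 2021.
Sep 28, 2020 falls between when the loan agreement is signed (Sep 20, 2020) and when the condition report is completed (Dec 11, 2020).

The loan agreement is signed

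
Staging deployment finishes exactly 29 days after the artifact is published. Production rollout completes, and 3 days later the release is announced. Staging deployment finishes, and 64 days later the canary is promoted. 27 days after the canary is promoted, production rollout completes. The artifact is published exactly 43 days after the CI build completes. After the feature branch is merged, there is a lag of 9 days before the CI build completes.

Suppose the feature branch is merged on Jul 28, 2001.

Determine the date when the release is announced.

The feature branch is merged: Jul 28, 2001.
The CI build completes: Jul 28, 2001 + 9 days = Aug 6, 2001.
The artifact is published: Aug 6, 2001 + 43 days = Sep 18, 2001.
Staging deployment finishes: Sep 18, 2001 + 29 days = Oct 17, 2001.
The canary is promoted: Oct 17, 2001 + 64 days = Dec 20, 2001.
Production rollout completes: Dec 20, 2001 + 27 days = Jan 16, 2002.
The release is announced: Jan 16, 2002 + 3 days = Jan 19, 2002.

Jan 19, 2002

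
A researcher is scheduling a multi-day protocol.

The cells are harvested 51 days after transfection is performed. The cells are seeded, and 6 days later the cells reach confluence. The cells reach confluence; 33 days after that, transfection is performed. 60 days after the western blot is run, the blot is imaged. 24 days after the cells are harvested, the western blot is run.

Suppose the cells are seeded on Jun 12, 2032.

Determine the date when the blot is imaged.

The cells are seeded: Jun 12, 2032.
The cells reach confluence: Jun 12, 2032 + 6 days = Jun 18, 2032.
Transfection is performed: Jun 18, 2032 + 33 days = Jul 21, 2032.
The cells are harvested: Jul 21, 2032 + 51 days = Sep 10, 2032.
The western blot is run: Sep 10, 2032 + 24 days = Oct 4, 2032.
The blot is imaged: Oct 4, 2032 + 60 days = Dec 3, 2032.

Dec 3, 2032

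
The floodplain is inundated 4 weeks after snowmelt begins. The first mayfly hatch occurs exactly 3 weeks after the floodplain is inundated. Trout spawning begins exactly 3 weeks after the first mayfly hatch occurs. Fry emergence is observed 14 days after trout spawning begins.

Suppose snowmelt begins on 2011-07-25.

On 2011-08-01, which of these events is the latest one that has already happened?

Snowmelt begins: Jul 25, 2011.
The floodplain is inundated: Jul 25, 2011 + 4 weeks = Aug 22, 2011.
The first mayfly hatch occurs: Aug 22, 2011 + 3 weeks = Sep 12, 2011.
Trout spawning begins: Sep 12, 2011 + 3 weeks = Oct 3, 2011.
Fry emergence is observed: Oct 3, 2011 + 14 days = Oct 17, 2011.
Aug 1, 2011 falls between when snowmelt begins (Jul 25, 2011) and when the floodplain is inundated (Aug 22, 2011).

Snowmelt begins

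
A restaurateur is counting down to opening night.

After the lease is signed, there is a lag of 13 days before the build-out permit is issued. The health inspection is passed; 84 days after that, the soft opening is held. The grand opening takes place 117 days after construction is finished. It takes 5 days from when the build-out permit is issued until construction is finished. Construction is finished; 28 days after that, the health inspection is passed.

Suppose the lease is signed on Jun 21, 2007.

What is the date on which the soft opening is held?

Oct 29, 2007

The lease is signed: Jun 21, 2007.
The build-out permit is issued: Jun 21, 2007 + 13 days = Jul 4, 2007.
Construction is finished: Jul 4, 2007 + 5 days = Jul 9, 2007.
The health inspection is passed: Jul 9, 2007 + 28 days = Aug 6, 2007.
The soft opening is held: Aug 6, 2007 + 84 days = Oct 29, 2007.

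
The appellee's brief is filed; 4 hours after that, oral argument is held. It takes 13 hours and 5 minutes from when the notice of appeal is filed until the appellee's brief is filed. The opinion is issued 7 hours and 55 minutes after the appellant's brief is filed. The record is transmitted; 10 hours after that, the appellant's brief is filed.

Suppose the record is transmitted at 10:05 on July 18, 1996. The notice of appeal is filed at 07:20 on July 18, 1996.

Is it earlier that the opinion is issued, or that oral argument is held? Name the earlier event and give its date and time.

The record is transmitted: 10:05 Jul 18, 1996.
The appellant's brief is filed: 10:05 Jul 18, 1996 + 10h = 20:05 Jul 18, 1996.
The opinion is issued: 20:05 Jul 18, 1996 + 7h55m = 04:00 Jul 19, 1996.
The notice of appeal is filed: 07:20 Jul 18, 1996.
The appellee's brief is filed: 07:20 Jul 18, 1996 + 13h05m = 20:25 Jul 18, 1996.
Oral argument is held: 20:25 Jul 18, 1996 + 4h = 00:25 Jul 19, 1996.
Comparing: the opinion is issued at 04:00 Jul 19, 1996 vs oral argument is held at 00:25 Jul 19, 1996. Earlier: oral argument is held.

Oral argument is held — 00:25 on July 19, 1996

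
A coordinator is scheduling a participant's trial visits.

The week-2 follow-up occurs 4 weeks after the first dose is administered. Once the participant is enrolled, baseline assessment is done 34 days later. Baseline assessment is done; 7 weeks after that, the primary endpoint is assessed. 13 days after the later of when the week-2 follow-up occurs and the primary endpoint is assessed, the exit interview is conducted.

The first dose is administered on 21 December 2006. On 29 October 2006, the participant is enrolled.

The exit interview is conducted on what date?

2 February 2007

The first dose is administered: Dec 21, 2006.
The week-2 follow-up occurs: Dec 21, 2006 + 4 weeks = Jan 18, 2007.
The participant is enrolled: Oct 29, 2006.
Baseline assessment is done: Oct 29, 2006 + 34 days = Dec 2, 2006.
The primary endpoint is assessed: Dec 2, 2006 + 7 weeks = Jan 20, 2007.
Both prerequisites met — the week-2 follow-up occurs (Jan 18, 2007), the primary endpoint is assessed (Jan 20, 2007); the later is Jan 20, 2007.
The exit interview is conducted: Jan 20, 2007 + 13 days = Feb 2, 2007.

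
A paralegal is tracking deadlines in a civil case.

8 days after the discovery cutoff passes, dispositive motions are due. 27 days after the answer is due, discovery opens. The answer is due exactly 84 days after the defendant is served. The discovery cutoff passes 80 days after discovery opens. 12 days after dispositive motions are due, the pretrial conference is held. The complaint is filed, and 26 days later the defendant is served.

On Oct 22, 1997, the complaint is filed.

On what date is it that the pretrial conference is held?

The complaint is filed: Oct 22, 1997.
The defendant is served: Oct 22, 1997 + 26 days = Nov 17, 1997.
The answer is due: Nov 17, 1997 + 84 days = Feb 9, 1998.
Discovery opens: Feb 9, 1998 + 27 days = Mar 8, 1998.
The discovery cutoff passes: Mar 8, 1998 + 80 days = May 27, 1998.
Dispositive motions are due: May 27, 1998 + 8 days = Jun 4, 1998.
The pretrial conference is held: Jun 4, 1998 + 12 days = Jun 16, 1998.

Jun 16, 1998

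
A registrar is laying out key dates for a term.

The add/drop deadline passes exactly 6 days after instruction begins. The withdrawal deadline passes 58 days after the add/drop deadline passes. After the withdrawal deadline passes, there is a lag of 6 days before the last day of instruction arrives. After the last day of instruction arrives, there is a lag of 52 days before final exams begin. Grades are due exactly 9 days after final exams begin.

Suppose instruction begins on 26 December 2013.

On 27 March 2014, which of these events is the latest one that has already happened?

The last day of instruction arrives

Instruction begins: Dec 26, 2013.
The add/drop deadline passes: Dec 26, 2013 + 6 days = Jan 1, 2014.
The withdrawal deadline passes: Jan 1, 2014 + 58 days = Feb 28, 2014.
The last day of instruction arrives: Feb 28, 2014 + 6 days = Mar 6, 2014.
Final exams begin: Mar 6, 2014 + 52 days = Apr 27, 2014.
Grades are due: Apr 27, 2014 + 9 days = May 6, 2014.
Mar 27, 2014 falls between when the last day of instruction arrives (Mar 6, 2014) and when final exams begin (Apr 27, 2014).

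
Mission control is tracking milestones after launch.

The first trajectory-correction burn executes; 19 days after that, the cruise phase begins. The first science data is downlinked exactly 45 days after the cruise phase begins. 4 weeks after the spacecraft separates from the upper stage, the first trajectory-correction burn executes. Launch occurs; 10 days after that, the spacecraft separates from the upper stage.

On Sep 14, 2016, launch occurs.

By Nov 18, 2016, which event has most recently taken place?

Launch occurs: Sep 14, 2016.
The spacecraft separates from the upper stage: Sep 14, 2016 + 10 days = Sep 24, 2016.
The first trajectory-correction burn executes: Sep 24, 2016 + 4 weeks = Oct 22, 2016.
The cruise phase begins: Oct 22, 2016 + 19 days = Nov 10, 2016.
The first science data is downlinked: Nov 10, 2016 + 45 days = Dec 25, 2016.
Nov 18, 2016 falls between when the cruise phase begins (Nov 10, 2016) and when the first science data is downlinked (Dec 25, 2016).

The cruise phase begins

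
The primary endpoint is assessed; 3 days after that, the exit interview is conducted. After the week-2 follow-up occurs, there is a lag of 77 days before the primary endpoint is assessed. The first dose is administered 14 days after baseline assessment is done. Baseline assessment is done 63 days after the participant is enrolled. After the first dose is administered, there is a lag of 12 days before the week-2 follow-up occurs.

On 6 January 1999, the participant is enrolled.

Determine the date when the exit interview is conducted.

The participant is enrolled: Jan 6, 1999.
Baseline assessment is done: Jan 6, 1999 + 63 days = Mar 10, 1999.
The first dose is administered: Mar 10, 1999 + 14 days = Mar 24, 1999.
The week-2 follow-up occurs: Mar 24, 1999 + 12 days = Apr 5, 1999.
The primary endpoint is assessed: Apr 5, 1999 + 77 days = Jun 21, 1999.
The exit interview is conducted: Jun 21, 1999 + 3 days = Jun 24, 1999.

24 June 1999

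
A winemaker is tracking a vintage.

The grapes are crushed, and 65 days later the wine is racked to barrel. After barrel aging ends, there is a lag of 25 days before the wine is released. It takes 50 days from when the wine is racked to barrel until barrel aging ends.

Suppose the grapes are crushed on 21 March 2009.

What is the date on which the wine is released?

8 August 2009

The grapes are crushed: Mar 21, 2009.
The wine is racked to barrel: Mar 21, 2009 + 65 days = May 25, 2009.
Barrel aging ends: May 25, 2009 + 50 days = Jul 14, 2009.
The wine is released: Jul 14, 2009 + 25 days = Aug 8, 2009.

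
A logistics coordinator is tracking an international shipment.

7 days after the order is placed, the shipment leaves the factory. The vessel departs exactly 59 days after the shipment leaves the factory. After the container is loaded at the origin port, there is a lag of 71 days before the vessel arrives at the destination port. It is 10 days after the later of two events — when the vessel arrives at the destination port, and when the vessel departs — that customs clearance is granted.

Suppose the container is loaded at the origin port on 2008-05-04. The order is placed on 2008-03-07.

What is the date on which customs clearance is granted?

2008-07-24

The container is loaded at the origin port: May 4, 2008.
The vessel arrives at the destination port: May 4, 2008 + 71 days = Jul 14, 2008.
The order is placed: Mar 7, 2008.
The shipment leaves the factory: Mar 7, 2008 + 7 days = Mar 14, 2008.
The vessel departs: Mar 14, 2008 + 59 days = May 12, 2008.
Both prerequisites met — the vessel arrives at the destination port (Jul 14, 2008), the vessel departs (May 12, 2008); the later is Jul 14, 2008.
Customs clearance is granted: Jul 14, 2008 + 10 days = Jul 24, 2008.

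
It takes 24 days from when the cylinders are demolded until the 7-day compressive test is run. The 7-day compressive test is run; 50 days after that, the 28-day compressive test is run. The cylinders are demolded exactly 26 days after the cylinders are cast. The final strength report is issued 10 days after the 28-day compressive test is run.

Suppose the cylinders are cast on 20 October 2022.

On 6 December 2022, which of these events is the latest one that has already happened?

The cylinders are cast: Oct 20, 2022.
The cylinders are demolded: Oct 20, 2022 + 26 days = Nov 15, 2022.
The 7-day compressive test is run: Nov 15, 2022 + 24 days = Dec 9, 2022.
The 28-day compressive test is run: Dec 9, 2022 + 50 days = Jan 28, 2023.
The final strength report is issued: Jan 28, 2023 + 10 days = Feb 7, 2023.
Dec 6, 2022 falls between when the cylinders are demolded (Nov 15, 2022) and when the 7-day compressive test is run (Dec 9, 2022).

The cylinders are demolded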